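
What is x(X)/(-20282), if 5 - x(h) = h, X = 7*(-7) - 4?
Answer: -29/10141 ≈ -0.0028597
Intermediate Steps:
X = -53 (X = -49 - 4 = -53)
x(h) = 5 - h
x(X)/(-20282) = (5 - 1*(-53))/(-20282) = (5 + 53)*(-1/20282) = 58*(-1/20282) = -29/10141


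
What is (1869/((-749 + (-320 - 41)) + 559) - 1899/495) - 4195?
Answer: -127348531/30305 ≈ -4202.2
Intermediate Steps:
(1869/((-749 + (-320 - 41)) + 559) - 1899/495) - 4195 = (1869/((-749 - 361) + 559) - 1899*1/495) - 4195 = (1869/(-1110 + 559) - 211/55) - 4195 = (1869/(-551) - 211/55) - 4195 = (1869*(-1/551) - 211/55) - 4195 = (-1869/551 - 211/55) - 4195 = -219056/30305 - 4195 = -127348531/30305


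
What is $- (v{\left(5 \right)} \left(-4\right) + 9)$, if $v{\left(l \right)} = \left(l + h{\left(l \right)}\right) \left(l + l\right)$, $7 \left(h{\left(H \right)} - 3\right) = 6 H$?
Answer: $\frac{3377}{7} \approx 482.43$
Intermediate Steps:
$h{\left(H \right)} = 3 + \frac{6 H}{7}$
$v{\left(l \right)} = 2 l \left(3 + \frac{13 l}{7}\right)$ ($v{\left(l \right)} = \left(l + \left(3 + \frac{6 l}{7}\right)\right) \left(l + l\right) = \left(3 + \frac{13 l}{7}\right) 2 l = 2 l \left(3 + \frac{13 l}{7}\right)$)
$- (v{\left(5 \right)} \left(-4\right) + 9) = - (\frac{2}{7} \cdot 5 \left(21 + 13 \cdot 5\right) \left(-4\right) + 9) = - (\frac{2}{7} \cdot 5 \left(21 + 65\right) \left(-4\right) + 9) = - (\frac{2}{7} \cdot 5 \cdot 86 \left(-4\right) + 9) = - (\frac{860}{7} \left(-4\right) + 9) = - (- \frac{3440}{7} + 9) = \left(-1\right) \left(- \frac{3377}{7}\right) = \frac{3377}{7}$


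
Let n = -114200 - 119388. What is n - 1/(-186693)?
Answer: -43609244483/186693 ≈ -2.3359e+5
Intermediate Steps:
n = -233588
n - 1/(-186693) = -233588 - 1/(-186693) = -233588 - 1*(-1/186693) = -233588 + 1/186693 = -43609244483/186693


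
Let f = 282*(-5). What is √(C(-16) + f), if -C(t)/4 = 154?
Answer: I*√2026 ≈ 45.011*I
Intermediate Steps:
C(t) = -616 (C(t) = -4*154 = -616)
f = -1410
√(C(-16) + f) = √(-616 - 1410) = √(-2026) = I*√2026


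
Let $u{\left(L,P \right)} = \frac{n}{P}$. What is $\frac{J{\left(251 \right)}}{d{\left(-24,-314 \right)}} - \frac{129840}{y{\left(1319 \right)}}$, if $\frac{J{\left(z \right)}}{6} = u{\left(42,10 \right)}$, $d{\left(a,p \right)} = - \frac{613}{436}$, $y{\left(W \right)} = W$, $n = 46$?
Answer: $- \frac{477321192}{4042735} \approx -118.07$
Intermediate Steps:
$u{\left(L,P \right)} = \frac{46}{P}$
$d{\left(a,p \right)} = - \frac{613}{436}$ ($d{\left(a,p \right)} = \left(-613\right) \frac{1}{436} = - \frac{613}{436}$)
$J{\left(z \right)} = \frac{138}{5}$ ($J{\left(z \right)} = 6 \cdot \frac{46}{10} = 6 \cdot 46 \cdot \frac{1}{10} = 6 \cdot \frac{23}{5} = \frac{138}{5}$)
$\frac{J{\left(251 \right)}}{d{\left(-24,-314 \right)}} - \frac{129840}{y{\left(1319 \right)}} = \frac{138}{5 \left(- \frac{613}{436}\right)} - \frac{129840}{1319} = \frac{138}{5} \left(- \frac{436}{613}\right) - \frac{129840}{1319} = - \frac{60168}{3065} - \frac{129840}{1319} = - \frac{477321192}{4042735}$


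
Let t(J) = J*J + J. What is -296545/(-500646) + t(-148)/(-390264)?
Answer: 312020189/581500329 ≈ 0.53658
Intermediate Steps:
t(J) = J + J² (t(J) = J² + J = J + J²)
-296545/(-500646) + t(-148)/(-390264) = -296545/(-500646) - 148*(1 - 148)/(-390264) = -296545*(-1/500646) - 148*(-147)*(-1/390264) = 296545/500646 + 21756*(-1/390264) = 296545/500646 - 259/4646 = 312020189/581500329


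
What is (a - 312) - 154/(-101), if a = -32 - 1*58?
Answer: -40448/101 ≈ -400.48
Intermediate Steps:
a = -90 (a = -32 - 58 = -90)
(a - 312) - 154/(-101) = (-90 - 312) - 154/(-101) = -402 - 154*(-1/101) = -402 + 154/101 = -40448/101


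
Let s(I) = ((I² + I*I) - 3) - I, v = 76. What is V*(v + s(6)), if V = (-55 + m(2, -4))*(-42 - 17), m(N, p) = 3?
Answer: 426452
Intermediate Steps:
s(I) = -3 - I + 2*I² (s(I) = ((I² + I²) - 3) - I = (2*I² - 3) - I = (-3 + 2*I²) - I = -3 - I + 2*I²)
V = 3068 (V = (-55 + 3)*(-42 - 17) = -52*(-59) = 3068)
V*(v + s(6)) = 3068*(76 + (-3 - 1*6 + 2*6²)) = 3068*(76 + (-3 - 6 + 2*36)) = 3068*(76 + (-3 - 6 + 72)) = 3068*(76 + 63) = 3068*139 = 426452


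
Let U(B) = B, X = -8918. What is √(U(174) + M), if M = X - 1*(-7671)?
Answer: I*√1073 ≈ 32.757*I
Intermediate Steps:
M = -1247 (M = -8918 - 1*(-7671) = -8918 + 7671 = -1247)
√(U(174) + M) = √(174 - 1247) = √(-1073) = I*√1073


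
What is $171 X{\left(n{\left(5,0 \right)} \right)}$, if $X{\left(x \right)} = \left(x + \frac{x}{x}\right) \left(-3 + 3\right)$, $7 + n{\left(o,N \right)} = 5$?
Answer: $0$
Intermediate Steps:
$n{\left(o,N \right)} = -2$ ($n{\left(o,N \right)} = -7 + 5 = -2$)
$X{\left(x \right)} = 0$ ($X{\left(x \right)} = \left(x + 1\right) 0 = \left(1 + x\right) 0 = 0$)
$171 X{\left(n{\left(5,0 \right)} \right)} = 171 \cdot 0 = 0$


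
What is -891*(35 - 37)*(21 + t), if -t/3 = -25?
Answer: 171072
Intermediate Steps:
t = 75 (t = -3*(-25) = 75)
-891*(35 - 37)*(21 + t) = -891*(35 - 37)*(21 + 75) = -891*(-2*96) = -891*(-192) = -1*(-171072) = 171072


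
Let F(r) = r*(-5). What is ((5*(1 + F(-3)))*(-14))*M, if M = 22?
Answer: -24640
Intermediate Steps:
F(r) = -5*r
((5*(1 + F(-3)))*(-14))*M = ((5*(1 - 5*(-3)))*(-14))*22 = ((5*(1 + 15))*(-14))*22 = ((5*16)*(-14))*22 = (80*(-14))*22 = -1120*22 = -24640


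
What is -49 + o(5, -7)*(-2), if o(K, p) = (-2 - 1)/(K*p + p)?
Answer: -344/7 ≈ -49.143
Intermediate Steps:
o(K, p) = -3/(p + K*p)
-49 + o(5, -7)*(-2) = -49 - 3/(-7*(1 + 5))*(-2) = -49 - 3*(-⅐)/6*(-2) = -49 - 3*(-⅐)*⅙*(-2) = -49 + (1/14)*(-2) = -49 - ⅐ = -344/7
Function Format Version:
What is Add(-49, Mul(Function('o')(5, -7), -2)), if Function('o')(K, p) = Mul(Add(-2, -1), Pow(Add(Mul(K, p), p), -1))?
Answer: Rational(-344, 7) ≈ -49.143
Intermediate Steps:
Function('o')(K, p) = Mul(-3, Pow(Add(p, Mul(K, p)), -1))
Add(-49, Mul(Function('o')(5, -7), -2)) = Add(-49, Mul(Mul(-3, Pow(-7, -1), Pow(Add(1, 5), -1)), -2)) = Add(-49, Mul(Mul(-3, Rational(-1, 7), Pow(6, -1)), -2)) = Add(-49, Mul(Mul(-3, Rational(-1, 7), Rational(1, 6)), -2)) = Add(-49, Mul(Rational(1, 14), -2)) = Add(-49, Rational(-1, 7)) = Rational(-344, 7)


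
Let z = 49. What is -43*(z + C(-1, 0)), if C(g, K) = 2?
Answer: -2193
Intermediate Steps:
-43*(z + C(-1, 0)) = -43*(49 + 2) = -43*51 = -2193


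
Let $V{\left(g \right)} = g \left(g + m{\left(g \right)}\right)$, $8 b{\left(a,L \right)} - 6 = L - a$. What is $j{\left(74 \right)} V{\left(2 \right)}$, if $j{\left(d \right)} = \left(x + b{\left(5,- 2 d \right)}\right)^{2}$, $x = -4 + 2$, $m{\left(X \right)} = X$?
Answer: $\frac{26569}{8} \approx 3321.1$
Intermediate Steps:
$b{\left(a,L \right)} = \frac{3}{4} - \frac{a}{8} + \frac{L}{8}$ ($b{\left(a,L \right)} = \frac{3}{4} + \frac{L - a}{8} = \frac{3}{4} + \left(- \frac{a}{8} + \frac{L}{8}\right) = \frac{3}{4} - \frac{a}{8} + \frac{L}{8}$)
$x = -2$
$V{\left(g \right)} = 2 g^{2}$ ($V{\left(g \right)} = g \left(g + g\right) = g 2 g = 2 g^{2}$)
$j{\left(d \right)} = \left(- \frac{15}{8} - \frac{d}{4}\right)^{2}$ ($j{\left(d \right)} = \left(-2 + \left(\frac{3}{4} - \frac{5}{8} + \frac{\left(-2\right) d}{8}\right)\right)^{2} = \left(-2 - \left(- \frac{1}{8} + \frac{d}{4}\right)\right)^{2} = \left(- \frac{15}{8} - \frac{d}{4}\right)^{2}$)
$j{\left(74 \right)} V{\left(2 \right)} = \frac{\left(15 + 2 \cdot 74\right)^{2}}{64} \cdot 2 \cdot 2^{2} = \frac{\left(15 + 148\right)^{2}}{64} \cdot 2 \cdot 4 = \frac{163^{2}}{64} \cdot 8 = \frac{1}{64} \cdot 26569 \cdot 8 = \frac{26569}{64} \cdot 8 = \frac{26569}{8}$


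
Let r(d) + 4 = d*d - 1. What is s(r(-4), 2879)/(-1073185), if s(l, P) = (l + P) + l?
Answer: -2901/1073185 ≈ -0.0027032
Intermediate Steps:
r(d) = -5 + d² (r(d) = -4 + (d*d - 1) = -4 + (d² - 1) = -4 + (-1 + d²) = -5 + d²)
s(l, P) = P + 2*l (s(l, P) = (P + l) + l = P + 2*l)
s(r(-4), 2879)/(-1073185) = (2879 + 2*(-5 + (-4)²))/(-1073185) = (2879 + 2*(-5 + 16))*(-1/1073185) = (2879 + 2*11)*(-1/1073185) = (2879 + 22)*(-1/1073185) = 2901*(-1/1073185) = -2901/1073185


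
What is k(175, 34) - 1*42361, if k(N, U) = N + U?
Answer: -42152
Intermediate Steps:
k(175, 34) - 1*42361 = (175 + 34) - 1*42361 = 209 - 42361 = -42152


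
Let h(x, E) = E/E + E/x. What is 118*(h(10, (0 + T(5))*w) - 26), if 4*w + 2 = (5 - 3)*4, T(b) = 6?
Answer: -14219/5 ≈ -2843.8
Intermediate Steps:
w = 3/2 (w = -½ + ((5 - 3)*4)/4 = -½ + (2*4)/4 = -½ + (¼)*8 = -½ + 2 = 3/2 ≈ 1.5000)
h(x, E) = 1 + E/x
118*(h(10, (0 + T(5))*w) - 26) = 118*(((0 + 6)*(3/2) + 10)/10 - 26) = 118*((6*(3/2) + 10)/10 - 26) = 118*((9 + 10)/10 - 26) = 118*((⅒)*19 - 26) = 118*(19/10 - 26) = 118*(-241/10) = -14219/5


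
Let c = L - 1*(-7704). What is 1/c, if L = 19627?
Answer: 1/27331 ≈ 3.6588e-5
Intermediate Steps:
c = 27331 (c = 19627 - 1*(-7704) = 19627 + 7704 = 27331)
1/c = 1/27331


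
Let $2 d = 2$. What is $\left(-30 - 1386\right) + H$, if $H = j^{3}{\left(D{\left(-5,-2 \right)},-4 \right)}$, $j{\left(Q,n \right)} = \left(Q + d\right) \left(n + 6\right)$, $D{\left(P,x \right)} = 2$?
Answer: $-1200$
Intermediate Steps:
$d = 1$ ($d = \frac{1}{2} \cdot 2 = 1$)
$j{\left(Q,n \right)} = \left(1 + Q\right) \left(6 + n\right)$ ($j{\left(Q,n \right)} = \left(Q + 1\right) \left(n + 6\right) = \left(1 + Q\right) \left(6 + n\right)$)
$H = 216$ ($H = \left(6 - 4 + 6 \cdot 2 + 2 \left(-4\right)\right)^{3} = \left(6 - 4 + 12 - 8\right)^{3} = 6^{3} = 216$)
$\left(-30 - 1386\right) + H = \left(-30 - 1386\right) + 216 = -1416 + 216 = -1200$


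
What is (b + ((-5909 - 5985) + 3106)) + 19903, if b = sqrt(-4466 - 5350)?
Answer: 11115 + 2*I*sqrt(2454) ≈ 11115.0 + 99.076*I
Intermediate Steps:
b = 2*I*sqrt(2454) (b = sqrt(-9816) = 2*I*sqrt(2454) ≈ 99.076*I)
(b + ((-5909 - 5985) + 3106)) + 19903 = (2*I*sqrt(2454) + ((-5909 - 5985) + 3106)) + 19903 = (2*I*sqrt(2454) + (-11894 + 3106)) + 19903 = (2*I*sqrt(2454) - 8788) + 19903 = (-8788 + 2*I*sqrt(2454)) + 19903 = 11115 + 2*I*sqrt(2454)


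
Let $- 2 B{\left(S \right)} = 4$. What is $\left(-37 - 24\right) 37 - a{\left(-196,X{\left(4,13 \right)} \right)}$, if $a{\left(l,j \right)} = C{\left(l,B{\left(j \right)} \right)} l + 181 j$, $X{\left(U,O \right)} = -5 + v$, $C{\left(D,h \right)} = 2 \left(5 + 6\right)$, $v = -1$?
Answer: $3141$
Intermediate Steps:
$B{\left(S \right)} = -2$ ($B{\left(S \right)} = \left(- \frac{1}{2}\right) 4 = -2$)
$C{\left(D,h \right)} = 22$ ($C{\left(D,h \right)} = 2 \cdot 11 = 22$)
$X{\left(U,O \right)} = -6$ ($X{\left(U,O \right)} = -5 - 1 = -6$)
$a{\left(l,j \right)} = 22 l + 181 j$
$\left(-37 - 24\right) 37 - a{\left(-196,X{\left(4,13 \right)} \right)} = \left(-37 - 24\right) 37 - \left(22 \left(-196\right) + 181 \left(-6\right)\right) = \left(-61\right) 37 - \left(-4312 - 1086\right) = -2257 - -5398 = -2257 + 5398 = 3141$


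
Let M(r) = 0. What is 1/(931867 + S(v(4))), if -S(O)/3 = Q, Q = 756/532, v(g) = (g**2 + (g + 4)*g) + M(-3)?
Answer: 19/17705392 ≈ 1.0731e-6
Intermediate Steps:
v(g) = g**2 + g*(4 + g) (v(g) = (g**2 + (g + 4)*g) + 0 = (g**2 + (4 + g)*g) + 0 = (g**2 + g*(4 + g)) + 0 = g**2 + g*(4 + g))
Q = 27/19 (Q = 756*(1/532) = 27/19 ≈ 1.4211)
S(O) = -81/19 (S(O) = -3*27/19 = -81/19)
1/(931867 + S(v(4))) = 1/(931867 - 81/19) = 1/(17705392/19) = 19/17705392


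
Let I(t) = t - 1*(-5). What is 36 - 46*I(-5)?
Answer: 36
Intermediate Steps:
I(t) = 5 + t (I(t) = t + 5 = 5 + t)
36 - 46*I(-5) = 36 - 46*(5 - 5) = 36 - 46*0 = 36 + 0 = 36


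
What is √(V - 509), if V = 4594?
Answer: √4085 ≈ 63.914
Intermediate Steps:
√(V - 509) = √(4594 - 509) = √4085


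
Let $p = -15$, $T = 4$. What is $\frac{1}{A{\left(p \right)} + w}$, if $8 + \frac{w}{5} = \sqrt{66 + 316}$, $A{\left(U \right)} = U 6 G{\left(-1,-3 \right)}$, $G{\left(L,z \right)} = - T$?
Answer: $\frac{32}{9285} - \frac{\sqrt{382}}{18570} \approx 0.0023939$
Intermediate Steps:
$G{\left(L,z \right)} = -4$ ($G{\left(L,z \right)} = \left(-1\right) 4 = -4$)
$A{\left(U \right)} = - 24 U$ ($A{\left(U \right)} = U 6 \left(-4\right) = 6 U \left(-4\right) = - 24 U$)
$w = -40 + 5 \sqrt{382}$ ($w = -40 + 5 \sqrt{66 + 316} = -40 + 5 \sqrt{382} \approx 57.724$)
$\frac{1}{A{\left(p \right)} + w} = \frac{1}{\left(-24\right) \left(-15\right) - \left(40 - 5 \sqrt{382}\right)} = \frac{1}{360 - \left(40 - 5 \sqrt{382}\right)} = \frac{1}{320 + 5 \sqrt{382}}$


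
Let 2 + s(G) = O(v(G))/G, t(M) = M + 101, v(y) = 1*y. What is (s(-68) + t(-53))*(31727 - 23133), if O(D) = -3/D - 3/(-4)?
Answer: 456878525/1156 ≈ 3.9522e+5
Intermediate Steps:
v(y) = y
t(M) = 101 + M
O(D) = ¾ - 3/D (O(D) = -3/D - 3*(-¼) = -3/D + ¾ = ¾ - 3/D)
s(G) = -2 + (¾ - 3/G)/G
(s(-68) + t(-53))*(31727 - 23133) = ((-2 - 3/(-68)² + (¾)/(-68)) + (101 - 53))*(31727 - 23133) = ((-2 - 3*1/4624 + (¾)*(-1/68)) + 48)*8594 = ((-2 - 3/4624 - 3/272) + 48)*8594 = (-4651/2312 + 48)*8594 = (106325/2312)*8594 = 456878525/1156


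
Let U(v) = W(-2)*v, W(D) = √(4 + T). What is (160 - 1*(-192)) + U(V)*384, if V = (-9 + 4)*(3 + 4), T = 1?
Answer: 352 - 13440*√5 ≈ -29701.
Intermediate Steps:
V = -35 (V = -5*7 = -35)
W(D) = √5 (W(D) = √(4 + 1) = √5)
U(v) = v*√5 (U(v) = √5*v = v*√5)
(160 - 1*(-192)) + U(V)*384 = (160 - 1*(-192)) - 35*√5*384 = (160 + 192) - 13440*√5 = 352 - 13440*√5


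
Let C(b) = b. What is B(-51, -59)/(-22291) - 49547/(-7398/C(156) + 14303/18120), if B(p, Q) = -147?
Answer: 260166369615147/244867548931 ≈ 1062.5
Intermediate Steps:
B(-51, -59)/(-22291) - 49547/(-7398/C(156) + 14303/18120) = -147/(-22291) - 49547/(-7398/156 + 14303/18120) = -147*(-1/22291) - 49547/(-7398*1/156 + 14303*(1/18120)) = 147/22291 - 49547/(-1233/26 + 14303/18120) = 147/22291 - 49547/(-10985041/235560) = 147/22291 - 49547*(-235560/10985041) = 147/22291 + 11671291320/10985041 = 260166369615147/244867548931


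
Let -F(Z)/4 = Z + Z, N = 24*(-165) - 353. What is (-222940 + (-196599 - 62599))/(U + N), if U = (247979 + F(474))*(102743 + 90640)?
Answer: -241069/23610805154 ≈ -1.0210e-5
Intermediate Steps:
N = -4313 (N = -3960 - 353 = -4313)
F(Z) = -8*Z (F(Z) = -4*(Z + Z) = -8*Z)
U = 47221614621 (U = (247979 - 8*474)*(102743 + 90640) = (247979 - 3792)*193383 = 244187*193383 = 47221614621)
(-222940 + (-196599 - 62599))/(U + N) = (-222940 + (-196599 - 62599))/(47221614621 - 4313) = (-222940 - 259198)/47221610308 = -482138*1/47221610308 = -241069/23610805154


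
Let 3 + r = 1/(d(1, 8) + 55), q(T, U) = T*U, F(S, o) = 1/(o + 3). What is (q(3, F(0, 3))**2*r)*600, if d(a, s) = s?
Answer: -9400/21 ≈ -447.62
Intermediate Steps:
F(S, o) = 1/(3 + o)
r = -188/63 (r = -3 + 1/(8 + 55) = -3 + 1/63 = -188/63 ≈ -2.9841)
(q(3, F(0, 3))**2*r)*600 = ((3/(3 + 3))**2*(-188/63))*600 = ((3/6)**2*(-188/63))*600 = ((3*(1/6))**2*(-188/63))*600 = ((1/2)**2*(-188/63))*600 = ((1/4)*(-188/63))*600 = -47/63*600 = -9400/21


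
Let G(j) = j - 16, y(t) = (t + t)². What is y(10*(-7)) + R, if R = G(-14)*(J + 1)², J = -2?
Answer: 19570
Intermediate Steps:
y(t) = 4*t² (y(t) = (2*t)² = 4*t²)
G(j) = -16 + j
R = -30 (R = (-16 - 14)*(-2 + 1)² = -30*(-1)² = -30*1 = -30)
y(10*(-7)) + R = 4*(10*(-7))² - 30 = 4*(-70)² - 30 = 4*4900 - 30 = 19600 - 30 = 19570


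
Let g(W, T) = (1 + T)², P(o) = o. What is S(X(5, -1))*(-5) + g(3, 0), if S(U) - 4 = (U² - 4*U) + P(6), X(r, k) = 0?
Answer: -49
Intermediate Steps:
S(U) = 10 + U² - 4*U (S(U) = 4 + ((U² - 4*U) + 6) = 4 + (6 + U² - 4*U) = 10 + U² - 4*U)
S(X(5, -1))*(-5) + g(3, 0) = (10 + 0² - 4*0)*(-5) + (1 + 0)² = (10 + 0 + 0)*(-5) + 1² = 10*(-5) + 1 = -50 + 1 = -49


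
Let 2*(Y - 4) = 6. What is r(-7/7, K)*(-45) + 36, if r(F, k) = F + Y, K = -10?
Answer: -234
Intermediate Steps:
Y = 7 (Y = 4 + (½)*6 = 4 + 3 = 7)
r(F, k) = 7 + F (r(F, k) = F + 7 = 7 + F)
r(-7/7, K)*(-45) + 36 = (7 - 7/7)*(-45) + 36 = (7 - 7*⅐)*(-45) + 36 = (7 - 1)*(-45) + 36 = 6*(-45) + 36 = -270 + 36 = -234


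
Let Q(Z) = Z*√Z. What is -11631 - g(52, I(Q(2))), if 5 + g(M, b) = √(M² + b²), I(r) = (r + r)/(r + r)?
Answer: -11626 - √2705 ≈ -11678.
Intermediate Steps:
Q(Z) = Z^(3/2)
I(r) = 1 (I(r) = (2*r)/((2*r)) = (2*r)*(1/(2*r)) = 1)
g(M, b) = -5 + √(M² + b²)
-11631 - g(52, I(Q(2))) = -11631 - (-5 + √(52² + 1²)) = -11631 - (-5 + √(2704 + 1)) = -11631 - (-5 + √2705) = -11631 + (5 - √2705) = -11626 - √2705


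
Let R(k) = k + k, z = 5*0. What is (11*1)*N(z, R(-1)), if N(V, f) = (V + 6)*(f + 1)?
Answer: -66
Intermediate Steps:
z = 0
R(k) = 2*k
N(V, f) = (1 + f)*(6 + V) (N(V, f) = (6 + V)*(1 + f) = (1 + f)*(6 + V))
(11*1)*N(z, R(-1)) = (11*1)*(6 + 0 + 6*(2*(-1)) + 0*(2*(-1))) = 11*(6 + 0 + 6*(-2) + 0*(-2)) = 11*(6 + 0 - 12 + 0) = 11*(-6) = -66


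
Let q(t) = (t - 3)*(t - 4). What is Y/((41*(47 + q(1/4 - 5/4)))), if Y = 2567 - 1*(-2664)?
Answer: 5231/2747 ≈ 1.9043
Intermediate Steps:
Y = 5231 (Y = 2567 + 2664 = 5231)
q(t) = (-4 + t)*(-3 + t) (q(t) = (-3 + t)*(-4 + t) = (-4 + t)*(-3 + t))
Y/((41*(47 + q(1/4 - 5/4)))) = 5231/((41*(47 + (12 + (1/4 - 5/4)**2 - 7*(1/4 - 5/4))))) = 5231/((41*(47 + (12 + (-1)**2 - 7*(-1))))) = 5231/((41*(47 + (12 + 1 + 7)))) = 5231/((41*(47 + 20))) = 5231/((41*67)) = 5231/2747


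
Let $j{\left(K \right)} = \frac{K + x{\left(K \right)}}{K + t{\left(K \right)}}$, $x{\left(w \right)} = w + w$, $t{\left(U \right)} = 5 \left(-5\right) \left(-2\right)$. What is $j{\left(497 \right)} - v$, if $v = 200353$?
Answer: $- \frac{109591600}{547} \approx -2.0035 \cdot 10^{5}$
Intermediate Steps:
$t{\left(U \right)} = 50$ ($t{\left(U \right)} = \left(-25\right) \left(-2\right) = 50$)
$x{\left(w \right)} = 2 w$
$j{\left(K \right)} = \frac{3 K}{50 + K}$ ($j{\left(K \right)} = \frac{K + 2 K}{K + 50} = \frac{3 K}{50 + K}$)
$j{\left(497 \right)} - v = 3 \cdot 497 \frac{1}{50 + 497} - 200353 = 3 \cdot 497 \cdot \frac{1}{547} - 200353 = \frac{1491}{547} - 200353 = - \frac{109591600}{547}$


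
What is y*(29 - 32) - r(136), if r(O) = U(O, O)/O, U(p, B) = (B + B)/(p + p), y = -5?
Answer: 2039/136 ≈ 14.993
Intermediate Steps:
U(p, B) = B/p (U(p, B) = (2*B)/((2*p)) = (2*B)*(1/(2*p)) = B/p)
r(O) = 1/O (r(O) = (O/O)/O = 1/O)
y*(29 - 32) - r(136) = -5*(29 - 32) - 1/136 = -5*(-3) - 1*1/136 = 15 - 1/136 = 2039/136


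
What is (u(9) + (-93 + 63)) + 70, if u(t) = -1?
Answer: 39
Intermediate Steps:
(u(9) + (-93 + 63)) + 70 = (-1 + (-93 + 63)) + 70 = (-1 - 30) + 70 = -31 + 70 = 39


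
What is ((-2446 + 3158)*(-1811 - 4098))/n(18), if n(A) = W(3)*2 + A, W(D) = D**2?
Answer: -1051802/9 ≈ -1.1687e+5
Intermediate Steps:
n(A) = 18 + A (n(A) = 3**2*2 + A = 9*2 + A = 18 + A)
((-2446 + 3158)*(-1811 - 4098))/n(18) = ((-2446 + 3158)*(-1811 - 4098))/(18 + 18) = (712*(-5909))/36 = -4207208*1/36 = -1051802/9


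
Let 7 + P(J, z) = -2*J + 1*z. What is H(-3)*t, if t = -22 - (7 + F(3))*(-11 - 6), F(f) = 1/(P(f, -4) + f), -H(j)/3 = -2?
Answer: 4023/7 ≈ 574.71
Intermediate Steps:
H(j) = 6 (H(j) = -3*(-2) = 6)
P(J, z) = -7 + z - 2*J (P(J, z) = -7 + (-2*J + 1*z) = -7 + (-2*J + z) = -7 + (z - 2*J) = -7 + z - 2*J)
F(f) = 1/(-11 - f) (F(f) = 1/((-7 - 4 - 2*f) + f) = 1/((-11 - 2*f) + f) = 1/(-11 - f))
t = 1341/14 (t = -22 - (7 + 1/(-11 - 1*3))*(-11 - 6) = -22 - (7 + 1/(-11 - 3))*(-17) = -22 - (7 + 1/(-14))*(-17) = -22 - (7 - 1/14)*(-17) = -22 - 97*(-17)/14 = -22 - 1*(-1649/14) = -22 + 1649/14 = 1341/14 ≈ 95.786)
H(-3)*t = 6*(1341/14) = 4023/7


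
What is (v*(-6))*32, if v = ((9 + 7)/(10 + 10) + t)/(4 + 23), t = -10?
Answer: 2944/45 ≈ 65.422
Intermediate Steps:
v = -46/135 (v = ((9 + 7)/(10 + 10) - 10)/(4 + 23) = (16/20 - 10)/27 = (16*(1/20) - 10)*(1/27) = (4/5 - 10)*(1/27) = -46/5*1/27 = -46/135 ≈ -0.34074)
(v*(-6))*32 = -46/135*(-6)*32 = (92/45)*32 = 2944/45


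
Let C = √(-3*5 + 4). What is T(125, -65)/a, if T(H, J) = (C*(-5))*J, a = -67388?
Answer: -325*I*√11/67388 ≈ -0.015995*I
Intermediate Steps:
C = I*√11 (C = √(-15 + 4) = √(-11) = I*√11 ≈ 3.3166*I)
T(H, J) = -5*I*J*√11 (T(H, J) = ((I*√11)*(-5))*J = (-5*I*√11)*J = -5*I*J*√11)
T(125, -65)/a = -5*I*(-65)*√11/(-67388) = (325*I*√11)*(-1/67388) = -325*I*√11/67388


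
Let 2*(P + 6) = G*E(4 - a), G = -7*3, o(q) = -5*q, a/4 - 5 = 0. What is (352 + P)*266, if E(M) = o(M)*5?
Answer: -1025164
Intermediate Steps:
a = 20 (a = 20 + 4*0 = 20 + 0 = 20)
E(M) = -25*M (E(M) = -5*M*5 = -25*M)
G = -21
P = -4206 (P = -6 + (-(-525)*(4 - 1*20))/2 = -6 + (-(-525)*(4 - 20))/2 = -6 + (-(-525)*(-16))/2 = -6 + (-21*400)/2 = -6 + (1/2)*(-8400) = -6 - 4200 = -4206)
(352 + P)*266 = (352 - 4206)*266 = -3854*266 = -1025164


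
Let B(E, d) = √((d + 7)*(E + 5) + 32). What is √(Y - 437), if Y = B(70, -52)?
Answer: √(-437 + I*√3343) ≈ 1.3799 + 20.95*I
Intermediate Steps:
B(E, d) = √(32 + (5 + E)*(7 + d)) (B(E, d) = √((7 + d)*(5 + E) + 32) = √((5 + E)*(7 + d) + 32) = √(32 + (5 + E)*(7 + d)))
Y = I*√3343 (Y = √(67 + 5*(-52) + 7*70 + 70*(-52)) = √(67 - 260 + 490 - 3640) = √(-3343) = I*√3343 ≈ 57.819*I)
√(Y - 437) = √(I*√3343 - 437) = √(-437 + I*√3343)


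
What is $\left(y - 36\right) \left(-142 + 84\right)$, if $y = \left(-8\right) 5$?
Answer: $4408$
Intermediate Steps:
$y = -40$
$\left(y - 36\right) \left(-142 + 84\right) = \left(-40 - 36\right) \left(-142 + 84\right) = \left(-40 - 36\right) \left(-58\right) = \left(-76\right) \left(-58\right) = 4408$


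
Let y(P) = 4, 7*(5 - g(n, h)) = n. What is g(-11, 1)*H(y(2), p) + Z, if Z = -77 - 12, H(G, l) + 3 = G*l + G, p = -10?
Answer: -2417/7 ≈ -345.29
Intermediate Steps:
g(n, h) = 5 - n/7
H(G, l) = -3 + G + G*l (H(G, l) = -3 + (G*l + G) = -3 + (G + G*l) = -3 + G + G*l)
Z = -89
g(-11, 1)*H(y(2), p) + Z = (5 - ⅐*(-11))*(-3 + 4 + 4*(-10)) - 89 = (5 + 11/7)*(-3 + 4 - 40) - 89 = (46/7)*(-39) - 89 = -1794/7 - 89 = -2417/7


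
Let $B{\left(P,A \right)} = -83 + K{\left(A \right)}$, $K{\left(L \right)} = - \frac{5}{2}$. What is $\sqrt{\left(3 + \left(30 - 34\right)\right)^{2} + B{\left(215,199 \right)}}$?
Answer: $\frac{13 i \sqrt{2}}{2} \approx 9.1924 i$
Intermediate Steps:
$K{\left(L \right)} = - \frac{5}{2}$ ($K{\left(L \right)} = \left(-5\right) \frac{1}{2} = - \frac{5}{2}$)
$B{\left(P,A \right)} = - \frac{171}{2}$ ($B{\left(P,A \right)} = -83 - \frac{5}{2} = - \frac{171}{2}$)
$\sqrt{\left(3 + \left(30 - 34\right)\right)^{2} + B{\left(215,199 \right)}} = \sqrt{\left(3 + \left(30 - 34\right)\right)^{2} - \frac{171}{2}} = \sqrt{\left(3 - 4\right)^{2} - \frac{171}{2}} = \sqrt{\left(-1\right)^{2} - \frac{171}{2}} = \sqrt{1 - \frac{171}{2}} = \sqrt{- \frac{169}{2}} = \frac{13 i \sqrt{2}}{2}$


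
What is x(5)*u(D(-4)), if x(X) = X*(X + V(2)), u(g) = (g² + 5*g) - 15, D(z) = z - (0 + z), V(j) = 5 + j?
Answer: -900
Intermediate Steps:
D(z) = 0 (D(z) = z - z = 0)
u(g) = -15 + g² + 5*g
x(X) = X*(7 + X) (x(X) = X*(X + (5 + 2)) = X*(X + 7) = X*(7 + X))
x(5)*u(D(-4)) = (5*(7 + 5))*(-15 + 0² + 5*0) = (5*12)*(-15 + 0 + 0) = 60*(-15) = -900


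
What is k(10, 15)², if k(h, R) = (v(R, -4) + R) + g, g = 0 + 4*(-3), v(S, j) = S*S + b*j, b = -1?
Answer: 53824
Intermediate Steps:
v(S, j) = S² - j (v(S, j) = S*S - j = S² - j)
g = -12 (g = 0 - 12 = -12)
k(h, R) = -8 + R + R² (k(h, R) = ((R² - 1*(-4)) + R) - 12 = ((R² + 4) + R) - 12 = ((4 + R²) + R) - 12 = (4 + R + R²) - 12 = -8 + R + R²)
k(10, 15)² = (-8 + 15 + 15²)² = (-8 + 15 + 225)² = 232² = 53824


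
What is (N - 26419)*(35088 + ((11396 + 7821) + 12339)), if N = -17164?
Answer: -2904545452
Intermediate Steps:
(N - 26419)*(35088 + ((11396 + 7821) + 12339)) = (-17164 - 26419)*(35088 + ((11396 + 7821) + 12339)) = -43583*(35088 + (19217 + 12339)) = -43583*(35088 + 31556) = -43583*66644 = -2904545452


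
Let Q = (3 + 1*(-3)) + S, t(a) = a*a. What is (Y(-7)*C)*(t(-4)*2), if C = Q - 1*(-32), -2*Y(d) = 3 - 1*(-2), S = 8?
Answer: -3200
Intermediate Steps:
Y(d) = -5/2 (Y(d) = -(3 - 1*(-2))/2 = -(3 + 2)/2 = -1/2*5 = -5/2)
t(a) = a**2
Q = 8 (Q = (3 + 1*(-3)) + 8 = (3 - 3) + 8 = 0 + 8 = 8)
C = 40 (C = 8 - 1*(-32) = 8 + 32 = 40)
(Y(-7)*C)*(t(-4)*2) = (-5/2*40)*((-4)**2*2) = -1600*2 = -100*32 = -3200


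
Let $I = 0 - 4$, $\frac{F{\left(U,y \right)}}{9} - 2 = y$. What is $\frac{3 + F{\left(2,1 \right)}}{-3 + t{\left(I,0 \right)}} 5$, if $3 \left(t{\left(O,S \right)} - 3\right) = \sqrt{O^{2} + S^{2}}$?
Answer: $\frac{225}{2} \approx 112.5$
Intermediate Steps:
$F{\left(U,y \right)} = 18 + 9 y$
$I = -4$
$t{\left(O,S \right)} = 3 + \frac{\sqrt{O^{2} + S^{2}}}{3}$
$\frac{3 + F{\left(2,1 \right)}}{-3 + t{\left(I,0 \right)}} 5 = \frac{3 + \left(18 + 9 \cdot 1\right)}{-3 + \left(3 + \frac{\sqrt{\left(-4\right)^{2} + 0^{2}}}{3}\right)} 5 = \frac{3 + \left(18 + 9\right)}{-3 + \left(3 + \frac{\sqrt{16 + 0}}{3}\right)} 5 = \frac{3 + 27}{-3 + \left(3 + \frac{\sqrt{16}}{3}\right)} 5 = \frac{30}{-3 + \left(3 + \frac{1}{3} \cdot 4\right)} 5 = \frac{30}{-3 + \left(3 + \frac{4}{3}\right)} 5 = \frac{30}{-3 + \frac{13}{3}} \cdot 5 = \frac{30}{\frac{4}{3}} \cdot 5 = 30 \cdot \frac{3}{4} \cdot 5 = \frac{45}{2} \cdot 5 = \frac{225}{2}$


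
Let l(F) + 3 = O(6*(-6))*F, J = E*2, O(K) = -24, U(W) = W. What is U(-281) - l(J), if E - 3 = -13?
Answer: -758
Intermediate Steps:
E = -10 (E = 3 - 13 = -10)
J = -20 (J = -10*2 = -20)
l(F) = -3 - 24*F
U(-281) - l(J) = -281 - (-3 - 24*(-20)) = -281 - (-3 + 480) = -281 - 1*477 = -281 - 477 = -758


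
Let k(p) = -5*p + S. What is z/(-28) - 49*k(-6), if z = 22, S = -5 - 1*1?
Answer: -16475/14 ≈ -1176.8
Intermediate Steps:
S = -6 (S = -5 - 1 = -6)
k(p) = -6 - 5*p (k(p) = -5*p - 6 = -6 - 5*p)
z/(-28) - 49*k(-6) = 22/(-28) - 49*(-6 - 5*(-6)) = 22*(-1/28) - 49*(-6 + 30) = -11/14 - 49*24 = -11/14 - 1176 = -16475/14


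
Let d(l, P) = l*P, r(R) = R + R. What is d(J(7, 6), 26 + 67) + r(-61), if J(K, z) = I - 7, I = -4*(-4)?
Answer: 715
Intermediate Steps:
r(R) = 2*R
I = 16
J(K, z) = 9 (J(K, z) = 16 - 7 = 9)
d(l, P) = P*l
d(J(7, 6), 26 + 67) + r(-61) = (26 + 67)*9 + 2*(-61) = 93*9 - 122 = 837 - 122 = 715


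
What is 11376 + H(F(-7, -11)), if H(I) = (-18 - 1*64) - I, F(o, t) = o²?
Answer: 11245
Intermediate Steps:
H(I) = -82 - I (H(I) = (-18 - 64) - I = -82 - I)
11376 + H(F(-7, -11)) = 11376 + (-82 - 1*(-7)²) = 11376 + (-82 - 1*49) = 11376 + (-82 - 49) = 11376 - 131 = 11245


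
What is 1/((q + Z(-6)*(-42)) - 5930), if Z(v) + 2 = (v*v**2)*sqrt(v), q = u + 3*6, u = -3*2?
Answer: -2917/263921330 - 2268*I*sqrt(6)/131960665 ≈ -1.1053e-5 - 4.2099e-5*I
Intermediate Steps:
u = -6
q = 12 (q = -6 + 3*6 = -6 + 18 = 12)
Z(v) = -2 + v**(7/2) (Z(v) = -2 + (v*v**2)*sqrt(v) = -2 + v**3*sqrt(v) = -2 + v**(7/2))
1/((q + Z(-6)*(-42)) - 5930) = 1/((12 + (-2 + (-6)**(7/2))*(-42)) - 5930) = 1/((12 + (-2 - 216*I*sqrt(6))*(-42)) - 5930) = 1/((12 + (84 + 9072*I*sqrt(6))) - 5930) = 1/((96 + 9072*I*sqrt(6)) - 5930) = 1/(-5834 + 9072*I*sqrt(6))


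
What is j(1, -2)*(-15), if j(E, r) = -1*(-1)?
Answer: -15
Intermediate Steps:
j(E, r) = 1
j(1, -2)*(-15) = 1*(-15) = -15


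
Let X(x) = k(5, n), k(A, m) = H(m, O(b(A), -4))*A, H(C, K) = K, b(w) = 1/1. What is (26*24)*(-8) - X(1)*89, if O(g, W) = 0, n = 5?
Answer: -4992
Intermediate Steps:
b(w) = 1
k(A, m) = 0 (k(A, m) = 0*A = 0)
X(x) = 0
(26*24)*(-8) - X(1)*89 = (26*24)*(-8) - 0*89 = 624*(-8) - 1*0 = -4992 + 0 = -4992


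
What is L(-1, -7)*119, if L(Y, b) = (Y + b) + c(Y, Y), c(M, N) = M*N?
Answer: -833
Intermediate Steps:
L(Y, b) = Y + b + Y**2 (L(Y, b) = (Y + b) + Y*Y = (Y + b) + Y**2 = Y + b + Y**2)
L(-1, -7)*119 = (-1 - 7 + (-1)**2)*119 = (-1 - 7 + 1)*119 = -7*119 = -833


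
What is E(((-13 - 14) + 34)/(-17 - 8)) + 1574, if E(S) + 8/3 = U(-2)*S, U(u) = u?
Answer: 117892/75 ≈ 1571.9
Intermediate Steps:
E(S) = -8/3 - 2*S
E(((-13 - 14) + 34)/(-17 - 8)) + 1574 = (-8/3 - 2*((-13 - 14) + 34)/(-17 - 8)) + 1574 = (-8/3 - 2*(-27 + 34)/(-25)) + 1574 = (-8/3 - 14*(-1)/25) + 1574 = (-8/3 - 2*(-7/25)) + 1574 = (-8/3 + 14/25) + 1574 = -158/75 + 1574 = 117892/75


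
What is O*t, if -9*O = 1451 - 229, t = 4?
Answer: -4888/9 ≈ -543.11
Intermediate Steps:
O = -1222/9 (O = -(1451 - 229)/9 = -⅑*1222 = -1222/9 ≈ -135.78)
O*t = -1222/9*4 = -4888/9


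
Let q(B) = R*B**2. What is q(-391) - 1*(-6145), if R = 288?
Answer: 44035873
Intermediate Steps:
q(B) = 288*B**2
q(-391) - 1*(-6145) = 288*(-391)**2 - 1*(-6145) = 288*152881 + 6145 = 44029728 + 6145 = 44035873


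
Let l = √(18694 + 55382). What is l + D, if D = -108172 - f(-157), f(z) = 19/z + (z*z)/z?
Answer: -16958336/157 + 2*√18519 ≈ -1.0774e+5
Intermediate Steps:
f(z) = z + 19/z (f(z) = 19/z + z²/z = 19/z + z = z + 19/z)
D = -16958336/157 (D = -108172 - (-157 + 19/(-157)) = -108172 - (-157 + 19*(-1/157)) = -108172 - (-157 - 19/157) = -108172 - 1*(-24668/157) = -108172 + 24668/157 = -16958336/157 ≈ -1.0801e+5)
l = 2*√18519 (l = √74076 = 2*√18519 ≈ 272.17)
l + D = 2*√18519 - 16958336/157 = -16958336/157 + 2*√18519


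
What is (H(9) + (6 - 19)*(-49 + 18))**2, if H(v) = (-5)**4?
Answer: 1056784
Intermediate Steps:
H(v) = 625
(H(9) + (6 - 19)*(-49 + 18))**2 = (625 + (6 - 19)*(-49 + 18))**2 = (625 - 13*(-31))**2 = (625 + 403)**2 = 1028**2 = 1056784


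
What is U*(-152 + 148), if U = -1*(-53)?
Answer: -212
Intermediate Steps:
U = 53
U*(-152 + 148) = 53*(-152 + 148) = 53*(-4) = -212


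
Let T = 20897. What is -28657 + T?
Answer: -7760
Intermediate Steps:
-28657 + T = -28657 + 20897 = -7760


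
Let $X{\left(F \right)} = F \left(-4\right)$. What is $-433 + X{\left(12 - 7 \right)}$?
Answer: $-453$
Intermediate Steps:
$X{\left(F \right)} = - 4 F$
$-433 + X{\left(12 - 7 \right)} = -433 - 4 \left(12 - 7\right) = -433 - 20 = -453$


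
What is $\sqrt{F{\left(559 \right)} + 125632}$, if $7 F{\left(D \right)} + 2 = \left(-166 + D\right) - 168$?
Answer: $\frac{\sqrt{6157529}}{7} \approx 354.49$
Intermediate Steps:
$F{\left(D \right)} = -48 + \frac{D}{7}$ ($F{\left(D \right)} = - \frac{2}{7} + \frac{\left(-166 + D\right) - 168}{7} = - \frac{2}{7} + \frac{-334 + D}{7} = - \frac{2}{7} + \left(- \frac{334}{7} + \frac{D}{7}\right) = -48 + \frac{D}{7}$)
$\sqrt{F{\left(559 \right)} + 125632} = \sqrt{\left(-48 + \frac{1}{7} \cdot 559\right) + 125632} = \sqrt{\left(-48 + \frac{559}{7}\right) + 125632} = \sqrt{\frac{223}{7} + 125632} = \sqrt{\frac{879647}{7}} = \frac{\sqrt{6157529}}{7}$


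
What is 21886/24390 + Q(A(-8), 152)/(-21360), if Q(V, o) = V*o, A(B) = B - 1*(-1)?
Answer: 2055983/2170710 ≈ 0.94715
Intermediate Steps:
A(B) = 1 + B (A(B) = B + 1 = 1 + B)
21886/24390 + Q(A(-8), 152)/(-21360) = 21886/24390 + ((1 - 8)*152)/(-21360) = 21886*(1/24390) - 7*152*(-1/21360) = 10943/12195 - 1064*(-1/21360) = 10943/12195 + 133/2670 = 2055983/2170710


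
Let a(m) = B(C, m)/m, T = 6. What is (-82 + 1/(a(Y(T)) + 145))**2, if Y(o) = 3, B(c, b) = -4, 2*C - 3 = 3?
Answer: 1248844921/185761 ≈ 6722.9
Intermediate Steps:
C = 3 (C = 3/2 + (1/2)*3 = 3/2 + 3/2 = 3)
a(m) = -4/m
(-82 + 1/(a(Y(T)) + 145))**2 = (-82 + 1/(-4/3 + 145))**2 = (-82 + 1/(431/3))**2 = (-82 + 3/431)**2 = (-35339/431)**2 = 1248844921/185761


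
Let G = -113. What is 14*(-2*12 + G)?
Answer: -1918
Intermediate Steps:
14*(-2*12 + G) = 14*(-2*12 - 113) = 14*(-24 - 113) = 14*(-137) = -1918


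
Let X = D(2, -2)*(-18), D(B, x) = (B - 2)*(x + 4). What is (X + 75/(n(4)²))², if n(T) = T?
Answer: 5625/256 ≈ 21.973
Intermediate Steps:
D(B, x) = (-2 + B)*(4 + x)
X = 0 (X = (-8 - 2*(-2) + 4*2 + 2*(-2))*(-18) = (-8 + 4 + 8 - 4)*(-18) = 0*(-18) = 0)
(X + 75/(n(4)²))² = (0 + 75/(4²))² = (0 + 75/16)² = (75/16)² = 5625/256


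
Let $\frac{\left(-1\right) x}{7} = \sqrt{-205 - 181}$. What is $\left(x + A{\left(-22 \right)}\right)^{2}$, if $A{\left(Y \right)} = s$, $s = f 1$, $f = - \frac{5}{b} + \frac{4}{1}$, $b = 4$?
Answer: $\frac{\left(-11 + 28 i \sqrt{386}\right)^{2}}{16} \approx -18906.0 - 756.41 i$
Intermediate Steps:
$f = \frac{11}{4}$ ($f = - \frac{5}{4} + \frac{4}{1} = \left(-5\right) \frac{1}{4} + 4 \cdot 1 = - \frac{5}{4} + 4 = \frac{11}{4} \approx 2.75$)
$s = \frac{11}{4}$ ($s = \frac{11}{4} \cdot 1 = \frac{11}{4} \approx 2.75$)
$A{\left(Y \right)} = \frac{11}{4}$
$x = - 7 i \sqrt{386}$ ($x = - 7 \sqrt{-205 - 181} = - 7 \sqrt{-386} = - 7 i \sqrt{386} \approx - 137.53 i$)
$\left(x + A{\left(-22 \right)}\right)^{2} = \left(- 7 i \sqrt{386} + \frac{11}{4}\right)^{2} = \left(\frac{11}{4} - 7 i \sqrt{386}\right)^{2}$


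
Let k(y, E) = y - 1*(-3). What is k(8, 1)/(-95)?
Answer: -11/95 ≈ -0.11579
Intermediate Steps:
k(y, E) = 3 + y (k(y, E) = y + 3 = 3 + y)
k(8, 1)/(-95) = (3 + 8)/(-95) = 11*(-1/95) = -11/95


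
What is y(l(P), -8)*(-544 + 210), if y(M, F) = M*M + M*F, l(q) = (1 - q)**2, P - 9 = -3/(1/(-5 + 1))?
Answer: -52371200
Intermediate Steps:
P = 21 (P = 9 - 3/(1/(-5 + 1)) = 9 - 3/(1/(-4)) = 9 - 3/(-1/4) = 9 - 3*(-4) = 9 + 12 = 21)
y(M, F) = M**2 + F*M
y(l(P), -8)*(-544 + 210) = ((-1 + 21)**2*(-8 + (-1 + 21)**2))*(-544 + 210) = (20**2*(-8 + 20**2))*(-334) = (400*(-8 + 400))*(-334) = (400*392)*(-334) = 156800*(-334) = -52371200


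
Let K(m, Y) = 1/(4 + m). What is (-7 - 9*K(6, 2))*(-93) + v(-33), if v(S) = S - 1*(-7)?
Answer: 7087/10 ≈ 708.70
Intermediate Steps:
v(S) = 7 + S (v(S) = S + 7 = 7 + S)
(-7 - 9*K(6, 2))*(-93) + v(-33) = (-7 - 9/(4 + 6))*(-93) + (7 - 33) = (-7 - 9/10)*(-93) - 26 = -79/10*(-93) - 26 = 7347/10 - 26 = 7087/10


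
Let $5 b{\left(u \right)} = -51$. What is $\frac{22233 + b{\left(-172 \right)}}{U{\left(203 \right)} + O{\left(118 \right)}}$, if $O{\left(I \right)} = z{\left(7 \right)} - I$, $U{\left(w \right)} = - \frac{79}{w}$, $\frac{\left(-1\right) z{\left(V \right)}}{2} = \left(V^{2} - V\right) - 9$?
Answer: $- \frac{2506238}{20795} \approx -120.52$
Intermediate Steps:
$b{\left(u \right)} = - \frac{51}{5}$ ($b{\left(u \right)} = \frac{1}{5} \left(-51\right) = - \frac{51}{5}$)
$z{\left(V \right)} = 18 - 2 V^{2} + 2 V$ ($z{\left(V \right)} = - 2 \left(\left(V^{2} - V\right) - 9\right) = - 2 \left(-9 + V^{2} - V\right) = 18 - 2 V^{2} + 2 V$)
$O{\left(I \right)} = -66 - I$ ($O{\left(I \right)} = \left(18 - 2 \cdot 7^{2} + 2 \cdot 7\right) - I = \left(18 - 98 + 14\right) - I = -66 - I$)
$\frac{22233 + b{\left(-172 \right)}}{U{\left(203 \right)} + O{\left(118 \right)}} = \frac{22233 - \frac{51}{5}}{- \frac{79}{203} - 184} = \frac{111114}{5 \left(\left(-79\right) \frac{1}{203} - 184\right)} = \frac{111114}{5 \left(- \frac{79}{203} - 184\right)} = \frac{111114}{5 \left(- \frac{37431}{203}\right)} = \frac{111114}{5} \left(- \frac{203}{37431}\right) = - \frac{2506238}{20795}$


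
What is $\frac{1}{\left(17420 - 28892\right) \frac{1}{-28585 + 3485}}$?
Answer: $\frac{6275}{2868} \approx 2.1879$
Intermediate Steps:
$\frac{1}{\left(17420 - 28892\right) \frac{1}{-28585 + 3485}} = \frac{1}{\left(-11472\right) \frac{1}{-25100}} = \frac{1}{\left(-11472\right) \left(- \frac{1}{25100}\right)} = \frac{1}{\frac{2868}{6275}} = \frac{6275}{2868}$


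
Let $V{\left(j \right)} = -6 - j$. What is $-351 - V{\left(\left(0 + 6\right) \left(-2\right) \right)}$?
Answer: $-357$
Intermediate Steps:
$-351 - V{\left(\left(0 + 6\right) \left(-2\right) \right)} = -351 - \left(-6 - \left(0 + 6\right) \left(-2\right)\right) = -351 - \left(-6 - 6 \left(-2\right)\right) = -351 - \left(-6 - -12\right) = -351 - \left(-6 + 12\right) = -351 - 6 = -357$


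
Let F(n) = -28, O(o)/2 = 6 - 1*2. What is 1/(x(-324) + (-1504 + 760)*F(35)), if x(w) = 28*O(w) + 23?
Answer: 1/21079 ≈ 4.7441e-5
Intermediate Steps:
O(o) = 8 (O(o) = 2*(6 - 1*2) = 2*(6 - 2) = 2*4 = 8)
x(w) = 247 (x(w) = 28*8 + 23 = 224 + 23 = 247)
1/(x(-324) + (-1504 + 760)*F(35)) = 1/(247 + (-1504 + 760)*(-28)) = 1/(247 - 744*(-28)) = 1/(247 + 20832) = 1/21079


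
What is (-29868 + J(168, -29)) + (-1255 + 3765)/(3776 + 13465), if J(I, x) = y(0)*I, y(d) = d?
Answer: -514951678/17241 ≈ -29868.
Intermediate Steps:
J(I, x) = 0 (J(I, x) = 0*I = 0)
(-29868 + J(168, -29)) + (-1255 + 3765)/(3776 + 13465) = (-29868 + 0) + (-1255 + 3765)/(3776 + 13465) = -29868 + 2510/17241 = -514951678/17241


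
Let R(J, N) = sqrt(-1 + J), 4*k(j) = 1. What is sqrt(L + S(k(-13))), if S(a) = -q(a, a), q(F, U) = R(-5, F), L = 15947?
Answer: sqrt(15947 - I*sqrt(6)) ≈ 126.28 - 0.0097*I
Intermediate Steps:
k(j) = 1/4 (k(j) = (1/4)*1 = 1/4)
q(F, U) = I*sqrt(6) (q(F, U) = sqrt(-1 - 5) = sqrt(-6) = I*sqrt(6))
S(a) = -I*sqrt(6)
sqrt(L + S(k(-13))) = sqrt(15947 - I*sqrt(6))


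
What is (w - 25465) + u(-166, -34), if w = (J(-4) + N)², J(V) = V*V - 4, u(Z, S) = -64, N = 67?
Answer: -19288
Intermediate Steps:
J(V) = -4 + V² (J(V) = V² - 4 = -4 + V²)
w = 6241 (w = ((-4 + (-4)²) + 67)² = ((-4 + 16) + 67)² = (12 + 67)² = 79² = 6241)
(w - 25465) + u(-166, -34) = (6241 - 25465) - 64 = -19224 - 64 = -19288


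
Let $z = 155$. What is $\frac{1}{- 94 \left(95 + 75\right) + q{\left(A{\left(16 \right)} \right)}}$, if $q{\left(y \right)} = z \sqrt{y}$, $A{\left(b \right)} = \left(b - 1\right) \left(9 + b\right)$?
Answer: $- \frac{3196}{49270205} - \frac{31 \sqrt{15}}{9854041} \approx -7.7051 \cdot 10^{-5}$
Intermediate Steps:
$A{\left(b \right)} = \left(-1 + b\right) \left(9 + b\right)$
$q{\left(y \right)} = 155 \sqrt{y}$
$\frac{1}{- 94 \left(95 + 75\right) + q{\left(A{\left(16 \right)} \right)}} = \frac{1}{- 94 \left(95 + 75\right) + 155 \sqrt{-9 + 16^{2} + 8 \cdot 16}} = \frac{1}{\left(-94\right) 170 + 155 \sqrt{-9 + 256 + 128}} = \frac{1}{-15980 + 155 \sqrt{375}} = \frac{1}{-15980 + 155 \cdot 5 \sqrt{15}} = \frac{1}{-15980 + 775 \sqrt{15}}$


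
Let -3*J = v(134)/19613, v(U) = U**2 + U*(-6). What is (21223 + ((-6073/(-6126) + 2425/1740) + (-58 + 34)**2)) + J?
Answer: 151924316885971/6968655804 ≈ 21801.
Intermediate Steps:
v(U) = U**2 - 6*U
J = -17152/58839 (J = -134*(-6 + 134)/(3*19613) = -134*128/(3*19613) = -17152/(3*19613) = -1/3*17152/19613 = -17152/58839 ≈ -0.29151)
(21223 + ((-6073/(-6126) + 2425/1740) + (-58 + 34)**2)) + J = (21223 + ((-6073/(-6126) + 2425/1740) + (-58 + 34)**2)) - 17152/58839 = (21223 + ((-6073*(-1/6126) + 2425*(1/1740)) + (-24)**2)) - 17152/58839 = (21223 + ((6073/6126 + 485/348) + 576)) - 17152/58839 = (21223 + (282473/118436 + 576)) - 17152/58839 = (21223 + 68501609/118436) - 17152/58839 = 2582068837/118436 - 17152/58839 = 151924316885971/6968655804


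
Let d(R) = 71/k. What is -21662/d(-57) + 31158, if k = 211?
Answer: -2358464/71 ≈ -33218.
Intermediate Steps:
d(R) = 71/211
-21662/d(-57) + 31158 = -21662/71/211 + 31158 = -21662*211/71 + 31158 = -4570682/71 + 31158 = -2358464/71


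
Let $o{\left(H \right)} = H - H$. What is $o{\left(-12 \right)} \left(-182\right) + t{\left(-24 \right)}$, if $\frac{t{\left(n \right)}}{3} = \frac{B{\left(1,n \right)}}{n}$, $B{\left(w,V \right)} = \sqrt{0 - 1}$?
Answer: $- \frac{i}{8} \approx - 0.125 i$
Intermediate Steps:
$B{\left(w,V \right)} = i$ ($B{\left(w,V \right)} = \sqrt{-1} = i$)
$o{\left(H \right)} = 0$
$t{\left(n \right)} = \frac{3 i}{n}$ ($t{\left(n \right)} = 3 \frac{i}{n} = \frac{3 i}{n}$)
$o{\left(-12 \right)} \left(-182\right) + t{\left(-24 \right)} = 0 \left(-182\right) + \frac{3 i}{-24} = 0 + 3 i \left(- \frac{1}{24}\right) = 0 - \frac{i}{8} = - \frac{i}{8}$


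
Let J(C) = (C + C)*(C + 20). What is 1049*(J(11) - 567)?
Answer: 120635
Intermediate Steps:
J(C) = 2*C*(20 + C) (J(C) = (2*C)*(20 + C) = 2*C*(20 + C))
1049*(J(11) - 567) = 1049*(2*11*(20 + 11) - 567) = 1049*(2*11*31 - 567) = 1049*(682 - 567) = 1049*115 = 120635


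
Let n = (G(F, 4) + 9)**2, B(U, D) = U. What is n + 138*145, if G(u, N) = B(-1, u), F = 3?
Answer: 20074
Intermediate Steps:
G(u, N) = -1
n = 64 (n = (-1 + 9)**2 = 8**2 = 64)
n + 138*145 = 64 + 138*145 = 64 + 20010 = 20074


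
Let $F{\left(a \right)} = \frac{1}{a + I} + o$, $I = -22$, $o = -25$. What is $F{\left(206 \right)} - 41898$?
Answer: $- \frac{7713831}{184} \approx -41923.0$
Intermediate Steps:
$F{\left(a \right)} = -25 + \frac{1}{-22 + a}$ ($F{\left(a \right)} = \frac{1}{a - 22} - 25 = \frac{1}{-22 + a} - 25 = -25 + \frac{1}{-22 + a}$)
$F{\left(206 \right)} - 41898 = \frac{551 - 5150}{-22 + 206} - 41898 = \frac{551 - 5150}{184} - 41898 = \frac{1}{184} \left(-4599\right) - 41898 = - \frac{4599}{184} - 41898 = - \frac{7713831}{184}$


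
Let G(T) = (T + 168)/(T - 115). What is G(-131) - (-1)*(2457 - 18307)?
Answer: -3899137/246 ≈ -15850.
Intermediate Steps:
G(T) = (168 + T)/(-115 + T)
G(-131) - (-1)*(2457 - 18307) = (168 - 131)/(-115 - 131) - (-1)*(2457 - 18307) = 37/(-246) - (-1)*(-15850) = -1/246*37 - 1*15850 = -37/246 - 15850 = -3899137/246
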